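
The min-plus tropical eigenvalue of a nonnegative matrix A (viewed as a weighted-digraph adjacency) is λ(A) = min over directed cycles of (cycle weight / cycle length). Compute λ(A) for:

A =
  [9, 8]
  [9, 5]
λ(A) = 5

Enumerate directed cycles and compute their means (weight / length). Sample:
  cycle 0 → 0: weight = 9, length = 1, mean = 9/1 ≈ 9.000
  cycle 1 → 1: weight = 5, length = 1, mean = 5/1 ≈ 5.000
  cycle 0 → 1 → 0: weight = 17, length = 2, mean = 17/2 ≈ 8.500
  cycle 1 → 0 → 1: weight = 17, length = 2, mean = 17/2 ≈ 8.500
Minimum mean = 5.000, attained e.g. along the cycle 1 → 1 with weight 5 and length 1. So λ(A) = 5/1 = 5.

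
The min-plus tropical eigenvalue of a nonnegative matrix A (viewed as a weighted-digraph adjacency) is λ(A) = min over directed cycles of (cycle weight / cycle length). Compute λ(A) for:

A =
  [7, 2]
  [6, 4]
λ(A) = 4

Enumerate directed cycles and compute their means (weight / length). Sample:
  cycle 0 → 0: weight = 7, length = 1, mean = 7/1 ≈ 7.000
  cycle 1 → 1: weight = 4, length = 1, mean = 4/1 ≈ 4.000
  cycle 0 → 1 → 0: weight = 8, length = 2, mean = 8/2 ≈ 4.000
  cycle 1 → 0 → 1: weight = 8, length = 2, mean = 8/2 ≈ 4.000
Minimum mean = 4.000, attained e.g. along the cycle 1 → 1 with weight 4 and length 1. So λ(A) = 4/1 = 4.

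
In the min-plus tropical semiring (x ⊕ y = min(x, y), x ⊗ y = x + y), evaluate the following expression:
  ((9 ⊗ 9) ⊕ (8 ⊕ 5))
((9 ⊗ 9) ⊕ (8 ⊕ 5)) = 5

Expand innermost to outermost. Recall ⊕ takes the minimum of its arguments and ⊗ takes their sum. Working out the expression ((9 ⊗ 9) ⊕ (8 ⊕ 5)) gives 5.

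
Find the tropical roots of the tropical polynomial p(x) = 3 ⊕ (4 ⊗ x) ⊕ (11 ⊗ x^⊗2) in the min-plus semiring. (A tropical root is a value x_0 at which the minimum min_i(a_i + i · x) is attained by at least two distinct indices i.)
Roots: {-7, -1}

Each tropical root is a break point of the lower envelope of the lines y = a_i + i · x (there are 3 lines, with slopes 0, 1, ..., 2). Only the lines that attain the minimum somewhere contribute to roots; other lines are dominated. Here the surviving (envelope) indices are i = 2, i = 1, i = 0.
Intersections between consecutive envelope lines give the roots: for adjacent envelope indices i < j the intersection is x = (a_i − a_j) / (j − i). Reading off the sorted break points: {-7, -1}.
Verification: at each break x_0, at least two indices attain the minimum of min_i(a_i + i · x_0).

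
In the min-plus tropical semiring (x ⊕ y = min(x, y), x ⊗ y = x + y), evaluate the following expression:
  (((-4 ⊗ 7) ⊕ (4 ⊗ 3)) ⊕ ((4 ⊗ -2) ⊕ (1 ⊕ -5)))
(((-4 ⊗ 7) ⊕ (4 ⊗ 3)) ⊕ ((4 ⊗ -2) ⊕ (1 ⊕ -5))) = -5

Expand innermost to outermost. Recall ⊕ takes the minimum of its arguments and ⊗ takes their sum. Working out the expression (((-4 ⊗ 7) ⊕ (4 ⊗ 3)) ⊕ ((4 ⊗ -2) ⊕ (1 ⊕ -5))) gives -5.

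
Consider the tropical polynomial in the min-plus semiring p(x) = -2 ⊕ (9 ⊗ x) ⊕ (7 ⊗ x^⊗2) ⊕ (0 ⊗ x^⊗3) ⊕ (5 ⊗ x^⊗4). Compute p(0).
p(0) = -2

A tropical monomial a ⊗ x^⊗i evaluates to a + i · x. Evaluating each term at x = 0:
  Term 0 contributes -2 + 0 · 0 = -2
  Term 1 contributes 9 + 1 · 0 = 9
  Term 2 contributes 7 + 2 · 0 = 7
  Term 3 contributes 0 + 3 · 0 = 0
  Term 4 contributes 5 + 4 · 0 = 5
p(0) = ⊕ of these = min[-2, 9, 7, 0, 5] = -2.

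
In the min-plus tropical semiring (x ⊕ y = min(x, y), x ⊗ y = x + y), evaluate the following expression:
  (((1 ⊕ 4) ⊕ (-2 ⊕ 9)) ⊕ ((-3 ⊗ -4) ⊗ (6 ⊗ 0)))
(((1 ⊕ 4) ⊕ (-2 ⊕ 9)) ⊕ ((-3 ⊗ -4) ⊗ (6 ⊗ 0))) = -2

Expand innermost to outermost. Recall ⊕ takes the minimum of its arguments and ⊗ takes their sum. Working out the expression (((1 ⊕ 4) ⊕ (-2 ⊕ 9)) ⊕ ((-3 ⊗ -4) ⊗ (6 ⊗ 0))) gives -2.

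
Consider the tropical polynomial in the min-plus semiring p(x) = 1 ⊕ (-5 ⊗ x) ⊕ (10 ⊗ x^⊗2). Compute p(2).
p(2) = -3

A tropical monomial a ⊗ x^⊗i evaluates to a + i · x. Evaluating each term at x = 2:
  Term 0 contributes 1 + 0 · 2 = 1
  Term 1 contributes -5 + 1 · 2 = -3
  Term 2 contributes 10 + 2 · 2 = 14
p(2) = ⊕ of these = min[1, -3, 14] = -3.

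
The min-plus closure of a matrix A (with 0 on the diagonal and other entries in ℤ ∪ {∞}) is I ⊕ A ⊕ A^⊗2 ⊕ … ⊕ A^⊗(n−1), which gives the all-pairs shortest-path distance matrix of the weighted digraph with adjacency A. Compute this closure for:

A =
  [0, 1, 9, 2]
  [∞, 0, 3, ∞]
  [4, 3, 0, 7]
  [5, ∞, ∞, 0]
Closure =
  [0, 1, 4, 2]
  [7, 0, 3, 9]
  [4, 3, 0, 6]
  [5, 6, 9, 0]

This is the Floyd-Warshall all-pairs shortest-path computation. For each intermediate vertex k = 0, 1, …, 3, update dist[i][j] ← min(dist[i][j], dist[i][k] + dist[k][j]). The final matrix gives, for each (i, j), the minimum total weight of any directed path from i to j (possibly empty when i = j).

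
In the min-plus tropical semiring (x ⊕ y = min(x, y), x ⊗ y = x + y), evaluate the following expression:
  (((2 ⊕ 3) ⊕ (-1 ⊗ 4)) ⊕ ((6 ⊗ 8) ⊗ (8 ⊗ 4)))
(((2 ⊕ 3) ⊕ (-1 ⊗ 4)) ⊕ ((6 ⊗ 8) ⊗ (8 ⊗ 4))) = 2

Expand innermost to outermost. Recall ⊕ takes the minimum of its arguments and ⊗ takes their sum. Working out the expression (((2 ⊕ 3) ⊕ (-1 ⊗ 4)) ⊕ ((6 ⊗ 8) ⊗ (8 ⊗ 4))) gives 2.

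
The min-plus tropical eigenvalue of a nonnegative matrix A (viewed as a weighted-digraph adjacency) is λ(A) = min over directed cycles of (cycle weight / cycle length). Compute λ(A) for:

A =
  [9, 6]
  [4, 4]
λ(A) = 4

Enumerate directed cycles and compute their means (weight / length). Sample:
  cycle 0 → 0: weight = 9, length = 1, mean = 9/1 ≈ 9.000
  cycle 1 → 1: weight = 4, length = 1, mean = 4/1 ≈ 4.000
  cycle 0 → 1 → 0: weight = 10, length = 2, mean = 10/2 ≈ 5.000
  cycle 1 → 0 → 1: weight = 10, length = 2, mean = 10/2 ≈ 5.000
Minimum mean = 4.000, attained e.g. along the cycle 1 → 1 with weight 4 and length 1. So λ(A) = 4/1 = 4.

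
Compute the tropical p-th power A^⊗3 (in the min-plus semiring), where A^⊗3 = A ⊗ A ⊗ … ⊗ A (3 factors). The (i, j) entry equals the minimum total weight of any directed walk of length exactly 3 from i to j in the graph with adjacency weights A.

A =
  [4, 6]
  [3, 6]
A^⊗3 =
  [12, 14]
  [11, 13]

Each entry (A^⊗3)_ij equals the minimum over all length-3 walks i = v_0 → v_1 → … → v_3 = j of Σ_t A[v_t][v_{t+1}]. For example, for (i, j) = (0, 1) we minimise over 4 possible intermediate vertex sequences; the minimum is 14, attained along the walk 0 → 0 → 0 → 1.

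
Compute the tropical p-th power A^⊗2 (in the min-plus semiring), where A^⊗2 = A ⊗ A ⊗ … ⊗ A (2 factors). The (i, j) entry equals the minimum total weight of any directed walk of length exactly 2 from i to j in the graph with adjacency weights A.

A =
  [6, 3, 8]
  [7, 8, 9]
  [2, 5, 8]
A^⊗2 =
  [10, 9, 12]
  [11, 10, 15]
  [8, 5, 10]

Each entry (A^⊗2)_ij equals the minimum over all length-2 walks i = v_0 → v_1 → … → v_2 = j of Σ_t A[v_t][v_{t+1}]. For example, for (i, j) = (0, 2) we minimise over 3 possible intermediate vertex sequences; the minimum is 12, attained along the walk 0 → 1 → 2.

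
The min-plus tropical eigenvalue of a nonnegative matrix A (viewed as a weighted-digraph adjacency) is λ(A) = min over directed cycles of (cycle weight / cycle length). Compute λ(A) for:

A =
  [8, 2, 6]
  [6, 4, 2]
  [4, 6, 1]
λ(A) = 1

Enumerate directed cycles and compute their means (weight / length). Sample:
  cycle 0 → 0: weight = 8, length = 1, mean = 8/1 ≈ 8.000
  cycle 1 → 1: weight = 4, length = 1, mean = 4/1 ≈ 4.000
  cycle 2 → 2: weight = 1, length = 1, mean = 1/1 ≈ 1.000
  cycle 0 → 1 → 0: weight = 8, length = 2, mean = 8/2 ≈ 4.000
  cycle 0 → 2 → 0: weight = 10, length = 2, mean = 10/2 ≈ 5.000
  cycle 1 → 0 → 1: weight = 8, length = 2, mean = 8/2 ≈ 4.000
Minimum mean = 1.000, attained e.g. along the cycle 2 → 2 with weight 1 and length 1. So λ(A) = 1/1 = 1.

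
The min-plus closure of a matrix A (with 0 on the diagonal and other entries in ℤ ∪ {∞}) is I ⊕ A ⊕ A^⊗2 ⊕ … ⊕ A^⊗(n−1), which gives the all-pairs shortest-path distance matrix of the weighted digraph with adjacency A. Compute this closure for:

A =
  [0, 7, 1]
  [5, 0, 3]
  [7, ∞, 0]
Closure =
  [0, 7, 1]
  [5, 0, 3]
  [7, 14, 0]

This is the Floyd-Warshall all-pairs shortest-path computation. For each intermediate vertex k = 0, 1, …, 2, update dist[i][j] ← min(dist[i][j], dist[i][k] + dist[k][j]). The final matrix gives, for each (i, j), the minimum total weight of any directed path from i to j (possibly empty when i = j).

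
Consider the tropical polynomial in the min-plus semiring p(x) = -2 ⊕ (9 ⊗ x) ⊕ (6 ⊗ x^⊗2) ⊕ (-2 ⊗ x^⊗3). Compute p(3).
p(3) = -2

A tropical monomial a ⊗ x^⊗i evaluates to a + i · x. Evaluating each term at x = 3:
  Term 0 contributes -2 + 0 · 3 = -2
  Term 1 contributes 9 + 1 · 3 = 12
  Term 2 contributes 6 + 2 · 3 = 12
  Term 3 contributes -2 + 3 · 3 = 7
p(3) = ⊕ of these = min[-2, 12, 12, 7] = -2.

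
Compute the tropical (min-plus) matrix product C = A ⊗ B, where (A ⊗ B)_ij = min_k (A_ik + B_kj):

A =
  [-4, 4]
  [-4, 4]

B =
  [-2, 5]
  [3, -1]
A ⊗ B =
  [-6, 1]
  [-6, 1]

Apply the min-plus product entry-by-entry:
  C[0][0] = min over k of (A[0][0] + B[0][0] = -4 + -2 = -6, A[0][1] + B[1][0] = 4 + 3 = 7) = -6 (attained at k = 0)
  C[0][1] = min over k of (A[0][0] + B[0][1] = -4 + 5 = 1, A[0][1] + B[1][1] = 4 + -1 = 3) = 1 (attained at k = 0)
  C[1][0] = min over k of (A[1][0] + B[0][0] = -4 + -2 = -6, A[1][1] + B[1][0] = 4 + 3 = 7) = -6 (attained at k = 0)
  C[1][1] = min over k of (A[1][0] + B[0][1] = -4 + 5 = 1, A[1][1] + B[1][1] = 4 + -1 = 3) = 1 (attained at k = 0)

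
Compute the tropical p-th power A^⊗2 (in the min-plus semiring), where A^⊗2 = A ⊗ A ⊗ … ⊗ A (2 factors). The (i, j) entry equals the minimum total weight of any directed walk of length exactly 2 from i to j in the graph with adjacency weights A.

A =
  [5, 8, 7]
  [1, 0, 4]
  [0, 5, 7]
A^⊗2 =
  [7, 8, 12]
  [1, 0, 4]
  [5, 5, 7]

Each entry (A^⊗2)_ij equals the minimum over all length-2 walks i = v_0 → v_1 → … → v_2 = j of Σ_t A[v_t][v_{t+1}]. For example, for (i, j) = (0, 2) we minimise over 3 possible intermediate vertex sequences; the minimum is 12, attained along the walk 0 → 0 → 2.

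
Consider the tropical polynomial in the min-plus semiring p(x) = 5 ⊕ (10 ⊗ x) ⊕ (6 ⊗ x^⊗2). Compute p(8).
p(8) = 5

A tropical monomial a ⊗ x^⊗i evaluates to a + i · x. Evaluating each term at x = 8:
  Term 0 contributes 5 + 0 · 8 = 5
  Term 1 contributes 10 + 1 · 8 = 18
  Term 2 contributes 6 + 2 · 8 = 22
p(8) = ⊕ of these = min[5, 18, 22] = 5.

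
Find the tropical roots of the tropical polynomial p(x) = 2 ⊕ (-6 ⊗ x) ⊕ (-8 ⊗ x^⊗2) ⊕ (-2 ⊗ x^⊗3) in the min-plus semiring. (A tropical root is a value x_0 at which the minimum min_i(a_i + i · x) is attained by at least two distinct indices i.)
Roots: {-6, 2, 8}

Each tropical root is a break point of the lower envelope of the lines y = a_i + i · x (there are 4 lines, with slopes 0, 1, ..., 3). Only the lines that attain the minimum somewhere contribute to roots; other lines are dominated. Here the surviving (envelope) indices are i = 3, i = 2, i = 1, i = 0.
Intersections between consecutive envelope lines give the roots: for adjacent envelope indices i < j the intersection is x = (a_i − a_j) / (j − i). Reading off the sorted break points: {-6, 2, 8}.
Verification: at each break x_0, at least two indices attain the minimum of min_i(a_i + i · x_0).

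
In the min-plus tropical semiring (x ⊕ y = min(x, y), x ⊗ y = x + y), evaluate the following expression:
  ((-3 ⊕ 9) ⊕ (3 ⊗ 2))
((-3 ⊕ 9) ⊕ (3 ⊗ 2)) = -3

Expand innermost to outermost. Recall ⊕ takes the minimum of its arguments and ⊗ takes their sum. Working out the expression ((-3 ⊕ 9) ⊕ (3 ⊗ 2)) gives -3.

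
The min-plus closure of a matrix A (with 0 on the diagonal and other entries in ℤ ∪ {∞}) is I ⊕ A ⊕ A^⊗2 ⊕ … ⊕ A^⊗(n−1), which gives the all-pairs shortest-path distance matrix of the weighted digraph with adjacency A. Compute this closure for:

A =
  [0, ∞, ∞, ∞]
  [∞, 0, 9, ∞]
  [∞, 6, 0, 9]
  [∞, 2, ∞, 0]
Closure =
  [0, ∞, ∞, ∞]
  [∞, 0, 9, 18]
  [∞, 6, 0, 9]
  [∞, 2, 11, 0]

This is the Floyd-Warshall all-pairs shortest-path computation. For each intermediate vertex k = 0, 1, …, 3, update dist[i][j] ← min(dist[i][j], dist[i][k] + dist[k][j]). The final matrix gives, for each (i, j), the minimum total weight of any directed path from i to j (possibly empty when i = j).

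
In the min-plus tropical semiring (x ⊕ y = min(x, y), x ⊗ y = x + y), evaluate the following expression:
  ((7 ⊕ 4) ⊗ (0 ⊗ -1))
((7 ⊕ 4) ⊗ (0 ⊗ -1)) = 3

Expand innermost to outermost. Recall ⊕ takes the minimum of its arguments and ⊗ takes their sum. Working out the expression ((7 ⊕ 4) ⊗ (0 ⊗ -1)) gives 3.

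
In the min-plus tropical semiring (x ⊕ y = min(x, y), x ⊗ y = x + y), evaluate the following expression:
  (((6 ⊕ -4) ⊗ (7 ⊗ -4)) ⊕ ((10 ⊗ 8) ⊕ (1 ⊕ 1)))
(((6 ⊕ -4) ⊗ (7 ⊗ -4)) ⊕ ((10 ⊗ 8) ⊕ (1 ⊕ 1))) = -1

Expand innermost to outermost. Recall ⊕ takes the minimum of its arguments and ⊗ takes their sum. Working out the expression (((6 ⊕ -4) ⊗ (7 ⊗ -4)) ⊕ ((10 ⊗ 8) ⊕ (1 ⊕ 1))) gives -1.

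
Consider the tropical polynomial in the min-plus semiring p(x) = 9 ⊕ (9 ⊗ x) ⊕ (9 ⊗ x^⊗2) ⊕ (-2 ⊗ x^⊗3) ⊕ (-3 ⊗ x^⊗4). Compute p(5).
p(5) = 9

A tropical monomial a ⊗ x^⊗i evaluates to a + i · x. Evaluating each term at x = 5:
  Term 0 contributes 9 + 0 · 5 = 9
  Term 1 contributes 9 + 1 · 5 = 14
  Term 2 contributes 9 + 2 · 5 = 19
  Term 3 contributes -2 + 3 · 5 = 13
  Term 4 contributes -3 + 4 · 5 = 17
p(5) = ⊕ of these = min[9, 14, 19, 13, 17] = 9.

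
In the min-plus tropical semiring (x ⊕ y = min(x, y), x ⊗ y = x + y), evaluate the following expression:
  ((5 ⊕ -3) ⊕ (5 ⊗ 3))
((5 ⊕ -3) ⊕ (5 ⊗ 3)) = -3

Expand innermost to outermost. Recall ⊕ takes the minimum of its arguments and ⊗ takes their sum. Working out the expression ((5 ⊕ -3) ⊕ (5 ⊗ 3)) gives -3.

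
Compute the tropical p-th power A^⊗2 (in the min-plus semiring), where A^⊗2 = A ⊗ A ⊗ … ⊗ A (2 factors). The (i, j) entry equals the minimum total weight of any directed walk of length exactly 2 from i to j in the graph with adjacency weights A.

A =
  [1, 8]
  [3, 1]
A^⊗2 =
  [2, 9]
  [4, 2]

Each entry (A^⊗2)_ij equals the minimum over all length-2 walks i = v_0 → v_1 → … → v_2 = j of Σ_t A[v_t][v_{t+1}]. For example, for (i, j) = (0, 1) we minimise over 2 possible intermediate vertex sequences; the minimum is 9, attained along the walk 0 → 0 → 1.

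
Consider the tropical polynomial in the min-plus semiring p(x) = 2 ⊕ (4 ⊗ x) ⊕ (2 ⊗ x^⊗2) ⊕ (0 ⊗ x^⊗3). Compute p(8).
p(8) = 2

A tropical monomial a ⊗ x^⊗i evaluates to a + i · x. Evaluating each term at x = 8:
  Term 0 contributes 2 + 0 · 8 = 2
  Term 1 contributes 4 + 1 · 8 = 12
  Term 2 contributes 2 + 2 · 8 = 18
  Term 3 contributes 0 + 3 · 8 = 24
p(8) = ⊕ of these = min[2, 12, 18, 24] = 2.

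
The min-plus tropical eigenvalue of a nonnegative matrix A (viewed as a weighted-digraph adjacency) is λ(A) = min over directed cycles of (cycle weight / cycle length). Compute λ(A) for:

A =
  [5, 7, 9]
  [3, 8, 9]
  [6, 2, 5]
λ(A) = 14/3

Enumerate directed cycles and compute their means (weight / length). Sample:
  cycle 0 → 0: weight = 5, length = 1, mean = 5/1 ≈ 5.000
  cycle 1 → 1: weight = 8, length = 1, mean = 8/1 ≈ 8.000
  cycle 2 → 2: weight = 5, length = 1, mean = 5/1 ≈ 5.000
  cycle 0 → 1 → 0: weight = 10, length = 2, mean = 10/2 ≈ 5.000
  cycle 0 → 2 → 0: weight = 15, length = 2, mean = 15/2 ≈ 7.500
  cycle 1 → 0 → 1: weight = 10, length = 2, mean = 10/2 ≈ 5.000
Minimum mean = 4.667, attained e.g. along the cycle 0 → 2 → 1 → 0 with weight 14 and length 3. So λ(A) = 14/3 = 14/3.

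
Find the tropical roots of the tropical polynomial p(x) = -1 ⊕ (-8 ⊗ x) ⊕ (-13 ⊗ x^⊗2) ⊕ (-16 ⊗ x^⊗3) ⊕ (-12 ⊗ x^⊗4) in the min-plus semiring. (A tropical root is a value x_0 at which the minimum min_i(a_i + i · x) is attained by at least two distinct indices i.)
Roots: {-4, 3, 5, 7}

Each tropical root is a break point of the lower envelope of the lines y = a_i + i · x (there are 5 lines, with slopes 0, 1, ..., 4). Only the lines that attain the minimum somewhere contribute to roots; other lines are dominated. Here the surviving (envelope) indices are i = 4, i = 3, i = 2, i = 1, i = 0.
Intersections between consecutive envelope lines give the roots: for adjacent envelope indices i < j the intersection is x = (a_i − a_j) / (j − i). Reading off the sorted break points: {-4, 3, 5, 7}.
Verification: at each break x_0, at least two indices attain the minimum of min_i(a_i + i · x_0).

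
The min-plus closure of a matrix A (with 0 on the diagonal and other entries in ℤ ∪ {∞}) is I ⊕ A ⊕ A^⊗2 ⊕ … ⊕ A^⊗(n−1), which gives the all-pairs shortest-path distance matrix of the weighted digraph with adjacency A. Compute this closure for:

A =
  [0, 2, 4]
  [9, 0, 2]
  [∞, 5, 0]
Closure =
  [0, 2, 4]
  [9, 0, 2]
  [14, 5, 0]

This is the Floyd-Warshall all-pairs shortest-path computation. For each intermediate vertex k = 0, 1, …, 2, update dist[i][j] ← min(dist[i][j], dist[i][k] + dist[k][j]). The final matrix gives, for each (i, j), the minimum total weight of any directed path from i to j (possibly empty when i = j).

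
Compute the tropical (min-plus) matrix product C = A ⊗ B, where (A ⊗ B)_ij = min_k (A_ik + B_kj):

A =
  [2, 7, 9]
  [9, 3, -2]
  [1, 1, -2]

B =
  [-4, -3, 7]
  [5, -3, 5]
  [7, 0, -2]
A ⊗ B =
  [-2, -1, 7]
  [5, -2, -4]
  [-3, -2, -4]

Apply the min-plus product entry-by-entry:
  C[0][0] = min over k of (A[0][0] + B[0][0] = 2 + -4 = -2, A[0][1] + B[1][0] = 7 + 5 = 12, A[0][2] + B[2][0] = 9 + 7 = 16) = -2 (attained at k = 0)
  C[0][1] = min over k of (A[0][0] + B[0][1] = 2 + -3 = -1, A[0][1] + B[1][1] = 7 + -3 = 4, A[0][2] + B[2][1] = 9 + 0 = 9) = -1 (attained at k = 0)
  C[0][2] = min over k of (A[0][0] + B[0][2] = 2 + 7 = 9, A[0][1] + B[1][2] = 7 + 5 = 12, A[0][2] + B[2][2] = 9 + -2 = 7) = 7 (attained at k = 2)
  C[1][0] = min over k of (A[1][0] + B[0][0] = 9 + -4 = 5, A[1][1] + B[1][0] = 3 + 5 = 8, A[1][2] + B[2][0] = -2 + 7 = 5) = 5 (attained at k = 0)
  C[1][1] = min over k of (A[1][0] + B[0][1] = 9 + -3 = 6, A[1][1] + B[1][1] = 3 + -3 = 0, A[1][2] + B[2][1] = -2 + 0 = -2) = -2 (attained at k = 2)
  C[1][2] = min over k of (A[1][0] + B[0][2] = 9 + 7 = 16, A[1][1] + B[1][2] = 3 + 5 = 8, A[1][2] + B[2][2] = -2 + -2 = -4) = -4 (attained at k = 2)
  C[2][0] = min over k of (A[2][0] + B[0][0] = 1 + -4 = -3, A[2][1] + B[1][0] = 1 + 5 = 6, A[2][2] + B[2][0] = -2 + 7 = 5) = -3 (attained at k = 0)
  C[2][1] = min over k of (A[2][0] + B[0][1] = 1 + -3 = -2, A[2][1] + B[1][1] = 1 + -3 = -2, A[2][2] + B[2][1] = -2 + 0 = -2) = -2 (attained at k = 0)
  C[2][2] = min over k of (A[2][0] + B[0][2] = 1 + 7 = 8, A[2][1] + B[1][2] = 1 + 5 = 6, A[2][2] + B[2][2] = -2 + -2 = -4) = -4 (attained at k = 2)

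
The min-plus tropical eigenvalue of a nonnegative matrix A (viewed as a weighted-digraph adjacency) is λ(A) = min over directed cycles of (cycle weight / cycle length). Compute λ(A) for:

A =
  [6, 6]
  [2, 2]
λ(A) = 2

Enumerate directed cycles and compute their means (weight / length). Sample:
  cycle 0 → 0: weight = 6, length = 1, mean = 6/1 ≈ 6.000
  cycle 1 → 1: weight = 2, length = 1, mean = 2/1 ≈ 2.000
  cycle 0 → 1 → 0: weight = 8, length = 2, mean = 8/2 ≈ 4.000
  cycle 1 → 0 → 1: weight = 8, length = 2, mean = 8/2 ≈ 4.000
Minimum mean = 2.000, attained e.g. along the cycle 1 → 1 with weight 2 and length 1. So λ(A) = 2/1 = 2.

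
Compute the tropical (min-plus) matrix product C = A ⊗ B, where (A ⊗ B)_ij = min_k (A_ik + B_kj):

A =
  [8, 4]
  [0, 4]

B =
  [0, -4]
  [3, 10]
A ⊗ B =
  [7, 4]
  [0, -4]

Apply the min-plus product entry-by-entry:
  C[0][0] = min over k of (A[0][0] + B[0][0] = 8 + 0 = 8, A[0][1] + B[1][0] = 4 + 3 = 7) = 7 (attained at k = 1)
  C[0][1] = min over k of (A[0][0] + B[0][1] = 8 + -4 = 4, A[0][1] + B[1][1] = 4 + 10 = 14) = 4 (attained at k = 0)
  C[1][0] = min over k of (A[1][0] + B[0][0] = 0 + 0 = 0, A[1][1] + B[1][0] = 4 + 3 = 7) = 0 (attained at k = 0)
  C[1][1] = min over k of (A[1][0] + B[0][1] = 0 + -4 = -4, A[1][1] + B[1][1] = 4 + 10 = 14) = -4 (attained at k = 0)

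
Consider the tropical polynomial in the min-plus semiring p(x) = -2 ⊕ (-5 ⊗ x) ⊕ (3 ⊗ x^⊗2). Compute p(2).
p(2) = -3

A tropical monomial a ⊗ x^⊗i evaluates to a + i · x. Evaluating each term at x = 2:
  Term 0 contributes -2 + 0 · 2 = -2
  Term 1 contributes -5 + 1 · 2 = -3
  Term 2 contributes 3 + 2 · 2 = 7
p(2) = ⊕ of these = min[-2, -3, 7] = -3.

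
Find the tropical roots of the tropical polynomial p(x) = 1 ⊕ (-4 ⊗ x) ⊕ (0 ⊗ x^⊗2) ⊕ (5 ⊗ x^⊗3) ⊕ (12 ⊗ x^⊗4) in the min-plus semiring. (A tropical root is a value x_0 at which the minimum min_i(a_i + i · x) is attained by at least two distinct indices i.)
Roots: {-7, -5, -4, 5}

Each tropical root is a break point of the lower envelope of the lines y = a_i + i · x (there are 5 lines, with slopes 0, 1, ..., 4). Only the lines that attain the minimum somewhere contribute to roots; other lines are dominated. Here the surviving (envelope) indices are i = 4, i = 3, i = 2, i = 1, i = 0.
Intersections between consecutive envelope lines give the roots: for adjacent envelope indices i < j the intersection is x = (a_i − a_j) / (j − i). Reading off the sorted break points: {-7, -5, -4, 5}.
Verification: at each break x_0, at least two indices attain the minimum of min_i(a_i + i · x_0).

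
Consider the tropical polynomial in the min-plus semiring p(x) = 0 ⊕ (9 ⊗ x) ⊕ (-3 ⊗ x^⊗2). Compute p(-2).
p(-2) = -7

A tropical monomial a ⊗ x^⊗i evaluates to a + i · x. Evaluating each term at x = -2:
  Term 0 contributes 0 + 0 · -2 = 0
  Term 1 contributes 9 + 1 · -2 = 7
  Term 2 contributes -3 + 2 · -2 = -7
p(-2) = ⊕ of these = min[0, 7, -7] = -7.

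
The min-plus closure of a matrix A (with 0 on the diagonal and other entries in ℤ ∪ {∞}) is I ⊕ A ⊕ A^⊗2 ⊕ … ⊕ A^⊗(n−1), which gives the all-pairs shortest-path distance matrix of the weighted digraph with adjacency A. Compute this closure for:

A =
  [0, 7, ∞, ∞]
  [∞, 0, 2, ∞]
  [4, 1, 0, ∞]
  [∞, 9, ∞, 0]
Closure =
  [0, 7, 9, ∞]
  [6, 0, 2, ∞]
  [4, 1, 0, ∞]
  [15, 9, 11, 0]

This is the Floyd-Warshall all-pairs shortest-path computation. For each intermediate vertex k = 0, 1, …, 3, update dist[i][j] ← min(dist[i][j], dist[i][k] + dist[k][j]). The final matrix gives, for each (i, j), the minimum total weight of any directed path from i to j (possibly empty when i = j).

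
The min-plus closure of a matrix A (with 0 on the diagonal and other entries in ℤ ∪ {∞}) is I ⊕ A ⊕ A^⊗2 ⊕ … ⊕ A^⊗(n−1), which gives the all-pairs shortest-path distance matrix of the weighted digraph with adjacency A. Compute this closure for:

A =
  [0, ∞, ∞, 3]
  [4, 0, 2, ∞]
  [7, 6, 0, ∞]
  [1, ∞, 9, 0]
Closure =
  [0, 18, 12, 3]
  [4, 0, 2, 7]
  [7, 6, 0, 10]
  [1, 15, 9, 0]

This is the Floyd-Warshall all-pairs shortest-path computation. For each intermediate vertex k = 0, 1, …, 3, update dist[i][j] ← min(dist[i][j], dist[i][k] + dist[k][j]). The final matrix gives, for each (i, j), the minimum total weight of any directed path from i to j (possibly empty when i = j).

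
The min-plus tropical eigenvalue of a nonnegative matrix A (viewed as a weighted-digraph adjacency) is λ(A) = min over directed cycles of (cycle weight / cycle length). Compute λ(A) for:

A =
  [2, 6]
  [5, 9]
λ(A) = 2

Enumerate directed cycles and compute their means (weight / length). Sample:
  cycle 0 → 0: weight = 2, length = 1, mean = 2/1 ≈ 2.000
  cycle 1 → 1: weight = 9, length = 1, mean = 9/1 ≈ 9.000
  cycle 0 → 1 → 0: weight = 11, length = 2, mean = 11/2 ≈ 5.500
  cycle 1 → 0 → 1: weight = 11, length = 2, mean = 11/2 ≈ 5.500
Minimum mean = 2.000, attained e.g. along the cycle 0 → 0 with weight 2 and length 1. So λ(A) = 2/1 = 2.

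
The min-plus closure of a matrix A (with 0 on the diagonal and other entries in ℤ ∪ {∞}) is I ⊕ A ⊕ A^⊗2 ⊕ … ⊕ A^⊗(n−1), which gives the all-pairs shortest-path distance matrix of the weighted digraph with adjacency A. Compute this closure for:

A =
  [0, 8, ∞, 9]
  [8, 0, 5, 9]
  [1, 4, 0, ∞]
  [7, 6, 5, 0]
Closure =
  [0, 8, 13, 9]
  [6, 0, 5, 9]
  [1, 4, 0, 10]
  [6, 6, 5, 0]

This is the Floyd-Warshall all-pairs shortest-path computation. For each intermediate vertex k = 0, 1, …, 3, update dist[i][j] ← min(dist[i][j], dist[i][k] + dist[k][j]). The final matrix gives, for each (i, j), the minimum total weight of any directed path from i to j (possibly empty when i = j).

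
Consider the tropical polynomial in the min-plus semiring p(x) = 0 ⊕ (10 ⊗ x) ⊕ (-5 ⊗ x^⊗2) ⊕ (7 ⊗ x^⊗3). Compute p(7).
p(7) = 0

A tropical monomial a ⊗ x^⊗i evaluates to a + i · x. Evaluating each term at x = 7:
  Term 0 contributes 0 + 0 · 7 = 0
  Term 1 contributes 10 + 1 · 7 = 17
  Term 2 contributes -5 + 2 · 7 = 9
  Term 3 contributes 7 + 3 · 7 = 28
p(7) = ⊕ of these = min[0, 17, 9, 28] = 0.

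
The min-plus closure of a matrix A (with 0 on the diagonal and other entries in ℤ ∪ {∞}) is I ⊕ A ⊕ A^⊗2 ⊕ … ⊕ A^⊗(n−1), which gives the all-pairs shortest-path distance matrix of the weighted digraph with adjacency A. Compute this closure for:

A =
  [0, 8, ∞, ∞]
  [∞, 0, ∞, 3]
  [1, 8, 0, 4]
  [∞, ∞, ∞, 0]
Closure =
  [0, 8, ∞, 11]
  [∞, 0, ∞, 3]
  [1, 8, 0, 4]
  [∞, ∞, ∞, 0]

This is the Floyd-Warshall all-pairs shortest-path computation. For each intermediate vertex k = 0, 1, …, 3, update dist[i][j] ← min(dist[i][j], dist[i][k] + dist[k][j]). The final matrix gives, for each (i, j), the minimum total weight of any directed path from i to j (possibly empty when i = j).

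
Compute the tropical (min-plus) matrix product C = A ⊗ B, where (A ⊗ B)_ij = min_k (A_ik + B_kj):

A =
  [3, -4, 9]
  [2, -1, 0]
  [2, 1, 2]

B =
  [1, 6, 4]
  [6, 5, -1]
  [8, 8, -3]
A ⊗ B =
  [2, 1, -5]
  [3, 4, -3]
  [3, 6, -1]

Apply the min-plus product entry-by-entry:
  C[0][0] = min over k of (A[0][0] + B[0][0] = 3 + 1 = 4, A[0][1] + B[1][0] = -4 + 6 = 2, A[0][2] + B[2][0] = 9 + 8 = 17) = 2 (attained at k = 1)
  C[0][1] = min over k of (A[0][0] + B[0][1] = 3 + 6 = 9, A[0][1] + B[1][1] = -4 + 5 = 1, A[0][2] + B[2][1] = 9 + 8 = 17) = 1 (attained at k = 1)
  C[0][2] = min over k of (A[0][0] + B[0][2] = 3 + 4 = 7, A[0][1] + B[1][2] = -4 + -1 = -5, A[0][2] + B[2][2] = 9 + -3 = 6) = -5 (attained at k = 1)
  C[1][0] = min over k of (A[1][0] + B[0][0] = 2 + 1 = 3, A[1][1] + B[1][0] = -1 + 6 = 5, A[1][2] + B[2][0] = 0 + 8 = 8) = 3 (attained at k = 0)
  C[1][1] = min over k of (A[1][0] + B[0][1] = 2 + 6 = 8, A[1][1] + B[1][1] = -1 + 5 = 4, A[1][2] + B[2][1] = 0 + 8 = 8) = 4 (attained at k = 1)
  C[1][2] = min over k of (A[1][0] + B[0][2] = 2 + 4 = 6, A[1][1] + B[1][2] = -1 + -1 = -2, A[1][2] + B[2][2] = 0 + -3 = -3) = -3 (attained at k = 2)
  C[2][0] = min over k of (A[2][0] + B[0][0] = 2 + 1 = 3, A[2][1] + B[1][0] = 1 + 6 = 7, A[2][2] + B[2][0] = 2 + 8 = 10) = 3 (attained at k = 0)
  C[2][1] = min over k of (A[2][0] + B[0][1] = 2 + 6 = 8, A[2][1] + B[1][1] = 1 + 5 = 6, A[2][2] + B[2][1] = 2 + 8 = 10) = 6 (attained at k = 1)
  C[2][2] = min over k of (A[2][0] + B[0][2] = 2 + 4 = 6, A[2][1] + B[1][2] = 1 + -1 = 0, A[2][2] + B[2][2] = 2 + -3 = -1) = -1 (attained at k = 2)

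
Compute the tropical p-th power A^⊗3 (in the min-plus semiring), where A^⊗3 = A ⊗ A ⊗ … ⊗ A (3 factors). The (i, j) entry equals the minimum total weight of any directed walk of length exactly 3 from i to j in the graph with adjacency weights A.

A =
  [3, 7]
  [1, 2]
A^⊗3 =
  [9, 11]
  [5, 6]

Each entry (A^⊗3)_ij equals the minimum over all length-3 walks i = v_0 → v_1 → … → v_3 = j of Σ_t A[v_t][v_{t+1}]. For example, for (i, j) = (0, 1) we minimise over 4 possible intermediate vertex sequences; the minimum is 11, attained along the walk 0 → 1 → 1 → 1.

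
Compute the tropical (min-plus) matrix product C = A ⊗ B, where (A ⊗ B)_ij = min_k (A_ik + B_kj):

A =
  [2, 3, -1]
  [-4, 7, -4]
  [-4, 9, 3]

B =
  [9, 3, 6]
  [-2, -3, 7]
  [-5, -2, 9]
A ⊗ B =
  [-6, -3, 8]
  [-9, -6, 2]
  [-2, -1, 2]

Apply the min-plus product entry-by-entry:
  C[0][0] = min over k of (A[0][0] + B[0][0] = 2 + 9 = 11, A[0][1] + B[1][0] = 3 + -2 = 1, A[0][2] + B[2][0] = -1 + -5 = -6) = -6 (attained at k = 2)
  C[0][1] = min over k of (A[0][0] + B[0][1] = 2 + 3 = 5, A[0][1] + B[1][1] = 3 + -3 = 0, A[0][2] + B[2][1] = -1 + -2 = -3) = -3 (attained at k = 2)
  C[0][2] = min over k of (A[0][0] + B[0][2] = 2 + 6 = 8, A[0][1] + B[1][2] = 3 + 7 = 10, A[0][2] + B[2][2] = -1 + 9 = 8) = 8 (attained at k = 0)
  C[1][0] = min over k of (A[1][0] + B[0][0] = -4 + 9 = 5, A[1][1] + B[1][0] = 7 + -2 = 5, A[1][2] + B[2][0] = -4 + -5 = -9) = -9 (attained at k = 2)
  C[1][1] = min over k of (A[1][0] + B[0][1] = -4 + 3 = -1, A[1][1] + B[1][1] = 7 + -3 = 4, A[1][2] + B[2][1] = -4 + -2 = -6) = -6 (attained at k = 2)
  C[1][2] = min over k of (A[1][0] + B[0][2] = -4 + 6 = 2, A[1][1] + B[1][2] = 7 + 7 = 14, A[1][2] + B[2][2] = -4 + 9 = 5) = 2 (attained at k = 0)
  C[2][0] = min over k of (A[2][0] + B[0][0] = -4 + 9 = 5, A[2][1] + B[1][0] = 9 + -2 = 7, A[2][2] + B[2][0] = 3 + -5 = -2) = -2 (attained at k = 2)
  C[2][1] = min over k of (A[2][0] + B[0][1] = -4 + 3 = -1, A[2][1] + B[1][1] = 9 + -3 = 6, A[2][2] + B[2][1] = 3 + -2 = 1) = -1 (attained at k = 0)
  C[2][2] = min over k of (A[2][0] + B[0][2] = -4 + 6 = 2, A[2][1] + B[1][2] = 9 + 7 = 16, A[2][2] + B[2][2] = 3 + 9 = 12) = 2 (attained at k = 0)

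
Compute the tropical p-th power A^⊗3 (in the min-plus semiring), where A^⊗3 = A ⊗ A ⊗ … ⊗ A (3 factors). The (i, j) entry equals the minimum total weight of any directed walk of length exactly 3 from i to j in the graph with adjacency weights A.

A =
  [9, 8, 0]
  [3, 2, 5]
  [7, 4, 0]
A^⊗3 =
  [7, 4, 0]
  [7, 6, 3]
  [7, 4, 0]

Each entry (A^⊗3)_ij equals the minimum over all length-3 walks i = v_0 → v_1 → … → v_3 = j of Σ_t A[v_t][v_{t+1}]. For example, for (i, j) = (0, 2) we minimise over 9 possible intermediate vertex sequences; the minimum is 0, attained along the walk 0 → 2 → 2 → 2.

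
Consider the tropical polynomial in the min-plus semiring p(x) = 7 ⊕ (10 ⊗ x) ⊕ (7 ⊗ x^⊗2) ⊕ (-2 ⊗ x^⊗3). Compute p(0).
p(0) = -2

A tropical monomial a ⊗ x^⊗i evaluates to a + i · x. Evaluating each term at x = 0:
  Term 0 contributes 7 + 0 · 0 = 7
  Term 1 contributes 10 + 1 · 0 = 10
  Term 2 contributes 7 + 2 · 0 = 7
  Term 3 contributes -2 + 3 · 0 = -2
p(0) = ⊕ of these = min[7, 10, 7, -2] = -2.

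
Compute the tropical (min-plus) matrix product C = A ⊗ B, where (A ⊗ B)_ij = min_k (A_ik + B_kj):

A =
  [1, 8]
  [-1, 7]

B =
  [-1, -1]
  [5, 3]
A ⊗ B =
  [0, 0]
  [-2, -2]

Apply the min-plus product entry-by-entry:
  C[0][0] = min over k of (A[0][0] + B[0][0] = 1 + -1 = 0, A[0][1] + B[1][0] = 8 + 5 = 13) = 0 (attained at k = 0)
  C[0][1] = min over k of (A[0][0] + B[0][1] = 1 + -1 = 0, A[0][1] + B[1][1] = 8 + 3 = 11) = 0 (attained at k = 0)
  C[1][0] = min over k of (A[1][0] + B[0][0] = -1 + -1 = -2, A[1][1] + B[1][0] = 7 + 5 = 12) = -2 (attained at k = 0)
  C[1][1] = min over k of (A[1][0] + B[0][1] = -1 + -1 = -2, A[1][1] + B[1][1] = 7 + 3 = 10) = -2 (attained at k = 0)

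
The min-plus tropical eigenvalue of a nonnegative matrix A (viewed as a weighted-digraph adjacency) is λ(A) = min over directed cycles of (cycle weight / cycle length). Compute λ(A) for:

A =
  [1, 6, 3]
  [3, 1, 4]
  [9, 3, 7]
λ(A) = 1

Enumerate directed cycles and compute their means (weight / length). Sample:
  cycle 0 → 0: weight = 1, length = 1, mean = 1/1 ≈ 1.000
  cycle 1 → 1: weight = 1, length = 1, mean = 1/1 ≈ 1.000
  cycle 2 → 2: weight = 7, length = 1, mean = 7/1 ≈ 7.000
  cycle 0 → 1 → 0: weight = 9, length = 2, mean = 9/2 ≈ 4.500
  cycle 0 → 2 → 0: weight = 12, length = 2, mean = 12/2 ≈ 6.000
  cycle 1 → 0 → 1: weight = 9, length = 2, mean = 9/2 ≈ 4.500
Minimum mean = 1.000, attained e.g. along the cycle 0 → 0 with weight 1 and length 1. So λ(A) = 1/1 = 1.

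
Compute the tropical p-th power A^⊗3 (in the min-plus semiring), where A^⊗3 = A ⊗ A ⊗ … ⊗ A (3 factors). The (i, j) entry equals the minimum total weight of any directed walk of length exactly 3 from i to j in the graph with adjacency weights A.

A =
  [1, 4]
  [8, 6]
A^⊗3 =
  [3, 6]
  [10, 13]

Each entry (A^⊗3)_ij equals the minimum over all length-3 walks i = v_0 → v_1 → … → v_3 = j of Σ_t A[v_t][v_{t+1}]. For example, for (i, j) = (0, 1) we minimise over 4 possible intermediate vertex sequences; the minimum is 6, attained along the walk 0 → 0 → 0 → 1.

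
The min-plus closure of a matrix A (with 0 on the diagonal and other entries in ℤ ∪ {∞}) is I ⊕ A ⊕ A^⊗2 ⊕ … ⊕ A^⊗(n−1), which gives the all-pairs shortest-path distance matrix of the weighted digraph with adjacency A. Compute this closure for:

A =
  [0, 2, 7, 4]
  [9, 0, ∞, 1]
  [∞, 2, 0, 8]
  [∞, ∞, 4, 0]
Closure =
  [0, 2, 7, 3]
  [9, 0, 5, 1]
  [11, 2, 0, 3]
  [15, 6, 4, 0]

This is the Floyd-Warshall all-pairs shortest-path computation. For each intermediate vertex k = 0, 1, …, 3, update dist[i][j] ← min(dist[i][j], dist[i][k] + dist[k][j]). The final matrix gives, for each (i, j), the minimum total weight of any directed path from i to j (possibly empty when i = j).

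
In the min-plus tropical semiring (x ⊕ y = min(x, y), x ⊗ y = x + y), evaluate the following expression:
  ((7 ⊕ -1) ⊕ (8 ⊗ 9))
((7 ⊕ -1) ⊕ (8 ⊗ 9)) = -1

Expand innermost to outermost. Recall ⊕ takes the minimum of its arguments and ⊗ takes their sum. Working out the expression ((7 ⊕ -1) ⊕ (8 ⊗ 9)) gives -1.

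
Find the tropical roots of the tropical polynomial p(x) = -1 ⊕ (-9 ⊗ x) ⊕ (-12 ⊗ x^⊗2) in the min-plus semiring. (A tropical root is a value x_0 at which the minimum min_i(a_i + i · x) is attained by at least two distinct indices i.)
Roots: {3, 8}

Each tropical root is a break point of the lower envelope of the lines y = a_i + i · x (there are 3 lines, with slopes 0, 1, ..., 2). Only the lines that attain the minimum somewhere contribute to roots; other lines are dominated. Here the surviving (envelope) indices are i = 2, i = 1, i = 0.
Intersections between consecutive envelope lines give the roots: for adjacent envelope indices i < j the intersection is x = (a_i − a_j) / (j − i). Reading off the sorted break points: {3, 8}.
Verification: at each break x_0, at least two indices attain the minimum of min_i(a_i + i · x_0).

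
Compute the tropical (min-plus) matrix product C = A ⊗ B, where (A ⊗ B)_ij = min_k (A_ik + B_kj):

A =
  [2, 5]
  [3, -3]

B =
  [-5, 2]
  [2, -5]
A ⊗ B =
  [-3, 0]
  [-2, -8]

Apply the min-plus product entry-by-entry:
  C[0][0] = min over k of (A[0][0] + B[0][0] = 2 + -5 = -3, A[0][1] + B[1][0] = 5 + 2 = 7) = -3 (attained at k = 0)
  C[0][1] = min over k of (A[0][0] + B[0][1] = 2 + 2 = 4, A[0][1] + B[1][1] = 5 + -5 = 0) = 0 (attained at k = 1)
  C[1][0] = min over k of (A[1][0] + B[0][0] = 3 + -5 = -2, A[1][1] + B[1][0] = -3 + 2 = -1) = -2 (attained at k = 0)
  C[1][1] = min over k of (A[1][0] + B[0][1] = 3 + 2 = 5, A[1][1] + B[1][1] = -3 + -5 = -8) = -8 (attained at k = 1)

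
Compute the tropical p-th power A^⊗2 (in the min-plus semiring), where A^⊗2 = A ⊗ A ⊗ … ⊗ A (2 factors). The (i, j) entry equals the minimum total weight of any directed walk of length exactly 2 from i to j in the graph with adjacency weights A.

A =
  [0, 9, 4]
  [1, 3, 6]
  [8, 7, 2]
A^⊗2 =
  [0, 9, 4]
  [1, 6, 5]
  [8, 9, 4]

Each entry (A^⊗2)_ij equals the minimum over all length-2 walks i = v_0 → v_1 → … → v_2 = j of Σ_t A[v_t][v_{t+1}]. For example, for (i, j) = (0, 2) we minimise over 3 possible intermediate vertex sequences; the minimum is 4, attained along the walk 0 → 0 → 2.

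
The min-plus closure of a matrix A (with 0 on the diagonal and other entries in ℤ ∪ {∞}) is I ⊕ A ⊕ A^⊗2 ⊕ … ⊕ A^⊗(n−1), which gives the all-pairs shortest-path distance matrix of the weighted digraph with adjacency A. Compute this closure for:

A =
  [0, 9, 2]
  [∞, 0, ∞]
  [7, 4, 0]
Closure =
  [0, 6, 2]
  [∞, 0, ∞]
  [7, 4, 0]

This is the Floyd-Warshall all-pairs shortest-path computation. For each intermediate vertex k = 0, 1, …, 2, update dist[i][j] ← min(dist[i][j], dist[i][k] + dist[k][j]). The final matrix gives, for each (i, j), the minimum total weight of any directed path from i to j (possibly empty when i = j).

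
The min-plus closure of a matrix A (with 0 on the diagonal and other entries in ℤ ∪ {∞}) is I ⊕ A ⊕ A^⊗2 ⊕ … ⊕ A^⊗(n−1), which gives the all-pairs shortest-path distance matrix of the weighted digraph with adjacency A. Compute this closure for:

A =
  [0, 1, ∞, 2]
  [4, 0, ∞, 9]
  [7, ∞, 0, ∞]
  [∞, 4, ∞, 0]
Closure =
  [0, 1, ∞, 2]
  [4, 0, ∞, 6]
  [7, 8, 0, 9]
  [8, 4, ∞, 0]

This is the Floyd-Warshall all-pairs shortest-path computation. For each intermediate vertex k = 0, 1, …, 3, update dist[i][j] ← min(dist[i][j], dist[i][k] + dist[k][j]). The final matrix gives, for each (i, j), the minimum total weight of any directed path from i to j (possibly empty when i = j).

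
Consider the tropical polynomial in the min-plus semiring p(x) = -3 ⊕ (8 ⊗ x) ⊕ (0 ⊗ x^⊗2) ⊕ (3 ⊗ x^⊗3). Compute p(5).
p(5) = -3

A tropical monomial a ⊗ x^⊗i evaluates to a + i · x. Evaluating each term at x = 5:
  Term 0 contributes -3 + 0 · 5 = -3
  Term 1 contributes 8 + 1 · 5 = 13
  Term 2 contributes 0 + 2 · 5 = 10
  Term 3 contributes 3 + 3 · 5 = 18
p(5) = ⊕ of these = min[-3, 13, 10, 18] = -3.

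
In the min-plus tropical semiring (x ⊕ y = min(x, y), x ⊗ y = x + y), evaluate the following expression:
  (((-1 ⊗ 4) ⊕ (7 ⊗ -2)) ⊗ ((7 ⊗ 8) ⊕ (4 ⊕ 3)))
(((-1 ⊗ 4) ⊕ (7 ⊗ -2)) ⊗ ((7 ⊗ 8) ⊕ (4 ⊕ 3))) = 6

Expand innermost to outermost. Recall ⊕ takes the minimum of its arguments and ⊗ takes their sum. Working out the expression (((-1 ⊗ 4) ⊕ (7 ⊗ -2)) ⊗ ((7 ⊗ 8) ⊕ (4 ⊕ 3))) gives 6.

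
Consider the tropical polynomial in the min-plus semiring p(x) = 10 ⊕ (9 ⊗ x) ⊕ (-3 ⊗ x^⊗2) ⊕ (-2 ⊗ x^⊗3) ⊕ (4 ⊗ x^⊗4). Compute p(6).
p(6) = 9

A tropical monomial a ⊗ x^⊗i evaluates to a + i · x. Evaluating each term at x = 6:
  Term 0 contributes 10 + 0 · 6 = 10
  Term 1 contributes 9 + 1 · 6 = 15
  Term 2 contributes -3 + 2 · 6 = 9
  Term 3 contributes -2 + 3 · 6 = 16
  Term 4 contributes 4 + 4 · 6 = 28
p(6) = ⊕ of these = min[10, 15, 9, 16, 28] = 9.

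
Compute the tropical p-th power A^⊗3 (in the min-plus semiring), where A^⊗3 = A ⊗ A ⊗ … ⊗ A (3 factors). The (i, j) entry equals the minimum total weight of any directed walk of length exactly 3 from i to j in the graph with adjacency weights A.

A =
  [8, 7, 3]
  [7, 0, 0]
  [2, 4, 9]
A^⊗3 =
  [9, 7, 7]
  [2, 0, 0]
  [6, 4, 4]

Each entry (A^⊗3)_ij equals the minimum over all length-3 walks i = v_0 → v_1 → … → v_3 = j of Σ_t A[v_t][v_{t+1}]. For example, for (i, j) = (0, 2) we minimise over 9 possible intermediate vertex sequences; the minimum is 7, attained along the walk 0 → 1 → 1 → 2.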